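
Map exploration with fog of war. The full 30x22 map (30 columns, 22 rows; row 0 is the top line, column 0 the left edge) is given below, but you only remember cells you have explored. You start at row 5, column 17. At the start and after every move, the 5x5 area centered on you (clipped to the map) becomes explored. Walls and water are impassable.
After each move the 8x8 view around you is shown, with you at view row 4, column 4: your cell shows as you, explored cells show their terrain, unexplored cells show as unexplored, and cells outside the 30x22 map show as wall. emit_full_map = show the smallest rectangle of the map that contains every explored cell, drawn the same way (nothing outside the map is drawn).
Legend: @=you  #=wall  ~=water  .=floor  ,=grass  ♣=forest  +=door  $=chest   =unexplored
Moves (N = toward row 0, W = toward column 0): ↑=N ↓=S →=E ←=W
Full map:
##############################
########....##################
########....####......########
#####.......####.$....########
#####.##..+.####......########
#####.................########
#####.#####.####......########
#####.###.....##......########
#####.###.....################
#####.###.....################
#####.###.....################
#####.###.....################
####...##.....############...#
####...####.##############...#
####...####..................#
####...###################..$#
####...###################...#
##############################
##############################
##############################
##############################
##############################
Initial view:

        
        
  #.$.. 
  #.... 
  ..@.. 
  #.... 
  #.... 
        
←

        
        
  ##.$..
  ##....
  ..@...
  ##....
  ##....
        

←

        
        
  ###.$.
  ###...
  ..@...
  ###...
  .##...
        

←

        
        
  ####.$
  ####..
  ..@...
  ####..
  ..##..
        

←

        
        
  .####.
  .####.
  ..@...
  .####.
  ...##.
        

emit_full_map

.####.$..
.####....
..@......
.####....
...##....

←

        
        
  ..####
  +.####
  ..@...
  #.####
  ....##
        

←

        
        
  ...###
  .+.###
  ..@...
  ##.###
  .....#
        

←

        
        
  ....##
  ..+.##
  ..@...
  ###.##
  #.....
        

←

        
        
  .....#
  #..+.#
  ..@...
  ####.#
  ##....
        

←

        
        
  ......
  ##..+.
  ..@...
  #####.
  ###...
        

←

        
        
  ......
  .##..+
  ..@...
  .#####
  .###..
        

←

        
        
  #.....
  #.##..
  #.@...
  #.####
  #.###.
        

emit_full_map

#.......####.$..
#.##..+.####....
#.@.............
#.#####.####....
#.###.....##....

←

        
        
  ##....
  ##.##.
  ##@...
  ##.###
  ##.###
        

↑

        
        
  ##### 
  ##....
  ##@##.
  ##....
  ##.###
  ##.###

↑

########
        
  ##### 
  ##### 
  ##@...
  ##.##.
  ##....
  ##.###

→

########
        
 #####. 
 #####. 
 ##.@...
 ##.##..
 ##.....
 ##.####

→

########
        
#####.. 
#####.. 
##..@...
##.##..+
##......
##.#####

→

########
        
####... 
####... 
#...@...
#.##..+.
#.......
#.#####.

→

########
        
###.... 
###.... 
....@..#
.##..+.#
........
.#####.#

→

########
        
##....# 
##....# 
....@.##
##..+.##
........
#####.##

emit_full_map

#####....#       
#####....#       
##.....@.####.$..
##.##..+.####....
##...............
##.#####.####....
##.###.....##....

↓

        
##....# 
##....# 
......##
##..@.##
........
#####.##
###.....

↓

##....# 
##....# 
......##
##..+.##
....@...
#####.##
###.....
        

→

#....#  
#....#  
.....###
#..+.###
....@...
####.###
##.....#
        

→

....#   
....#   
....####
..+.####
....@...
###.####
#.....##
        

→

...#    
...#    
...####.
.+.####.
....@...
##.####.
.....##.
        

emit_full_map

#####....#       
#####....#       
##.......####.$..
##.##..+.####....
##........@......
##.#####.####....
##.###.....##....

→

..#     
..#     
..####.$
+.####..
....@...
#.####..
....##..
        

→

.#      
.#      
.####.$.
.####...
....@...
.####...
...##...
        

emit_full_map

#####....#       
#####....#       
##.......####.$..
##.##..+.####....
##..........@....
##.#####.####....
##.###.....##....


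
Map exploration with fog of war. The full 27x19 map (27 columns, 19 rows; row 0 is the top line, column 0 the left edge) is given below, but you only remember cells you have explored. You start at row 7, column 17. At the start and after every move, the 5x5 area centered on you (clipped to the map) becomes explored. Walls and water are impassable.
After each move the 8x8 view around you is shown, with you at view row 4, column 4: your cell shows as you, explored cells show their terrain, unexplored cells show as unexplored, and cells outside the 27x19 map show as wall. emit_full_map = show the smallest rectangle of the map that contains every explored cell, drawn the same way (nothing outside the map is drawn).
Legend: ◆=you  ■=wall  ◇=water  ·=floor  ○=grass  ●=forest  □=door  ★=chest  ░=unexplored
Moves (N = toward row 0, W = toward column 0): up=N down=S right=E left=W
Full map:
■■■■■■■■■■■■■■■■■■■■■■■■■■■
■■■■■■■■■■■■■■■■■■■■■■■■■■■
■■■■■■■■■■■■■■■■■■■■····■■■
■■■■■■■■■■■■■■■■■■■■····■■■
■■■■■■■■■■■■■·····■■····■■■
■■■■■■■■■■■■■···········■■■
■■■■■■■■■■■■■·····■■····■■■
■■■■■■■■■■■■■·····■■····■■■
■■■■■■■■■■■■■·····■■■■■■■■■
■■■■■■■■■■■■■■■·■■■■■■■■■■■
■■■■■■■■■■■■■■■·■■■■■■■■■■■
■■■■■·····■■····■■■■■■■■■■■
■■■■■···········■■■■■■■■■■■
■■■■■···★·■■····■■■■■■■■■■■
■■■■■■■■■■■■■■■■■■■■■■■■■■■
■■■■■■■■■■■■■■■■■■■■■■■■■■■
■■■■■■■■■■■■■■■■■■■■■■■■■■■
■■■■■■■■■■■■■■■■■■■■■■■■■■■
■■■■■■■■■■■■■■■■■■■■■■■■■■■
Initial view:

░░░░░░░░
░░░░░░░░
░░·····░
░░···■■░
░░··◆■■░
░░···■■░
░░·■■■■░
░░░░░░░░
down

░░░░░░░░
░░·····░
░░···■■░
░░···■■░
░░··◆■■░
░░·■■■■░
░░·■■■■░
░░░░░░░░

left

░░░░░░░░
░░░·····
░░····■■
░░····■■
░░··◆·■■
░░■·■■■■
░░■·■■■■
░░░░░░░░

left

░░░░░░░░
░░░░····
░░·····■
░░·····■
░░··◆··■
░░■■·■■■
░░■■·■■■
░░░░░░░░

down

░░░░····
░░·····■
░░·····■
░░·····■
░░■■◆■■■
░░■■·■■■
░░···■■░
░░░░░░░░

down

░░·····■
░░·····■
░░·····■
░░■■·■■■
░░■■◆■■■
░░···■■░
░░···■■░
░░░░░░░░

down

░░·····■
░░·····■
░░■■·■■■
░░■■·■■■
░░··◆■■░
░░···■■░
░░···■■░
░░░░░░░░

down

░░·····■
░░■■·■■■
░░■■·■■■
░░···■■░
░░··◆■■░
░░···■■░
░░■■■■■░
░░░░░░░░

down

░░■■·■■■
░░■■·■■■
░░···■■░
░░···■■░
░░··◆■■░
░░■■■■■░
░░■■■■■░
░░░░░░░░

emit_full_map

░░·····
·····■■
·····■■
·····■■
■■·■■■■
■■·■■■■
···■■░░
···■■░░
··◆■■░░
■■■■■░░
■■■■■░░

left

░░░■■·■■
░░░■■·■■
░░····■■
░░····■■
░░··◆·■■
░░■■■■■■
░░■■■■■■
░░░░░░░░

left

░░░░■■·■
░░░░■■·■
░░■····■
░░·····■
░░■·◆··■
░░■■■■■■
░░■■■■■■
░░░░░░░░

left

░░░░░■■·
░░░░░■■·
░░■■····
░░······
░░■■◆···
░░■■■■■■
░░■■■■■■
░░░░░░░░

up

░░░░░···
░░░░░■■·
░░■■■■■·
░░■■····
░░··◆···
░░■■····
░░■■■■■■
░░■■■■■■

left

░░░░░░··
░░░░░░■■
░░■■■■■■
░░·■■···
░░··◆···
░░·■■···
░░■■■■■■
░░░■■■■■

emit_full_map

░░░░░░·····
░░░░·····■■
░░░░·····■■
░░░░·····■■
░░░░■■·■■■■
■■■■■■·■■■■
·■■····■■░░
··◆····■■░░
·■■····■■░░
■■■■■■■■■░░
░■■■■■■■■░░

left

░░░░░░░·
░░░░░░░■
░░■■■■■■
░░··■■··
░░··◆···
░░★·■■··
░░■■■■■■
░░░░■■■■

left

░░░░░░░░
░░░░░░░░
░░■■■■■■
░░···■■·
░░··◆···
░░·★·■■·
░░■■■■■■
░░░░░■■■

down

░░░░░░░░
░░■■■■■■
░░···■■·
░░······
░░·★◆■■·
░░■■■■■■
░░■■■■■■
░░░░░░░░

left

░░░░░░░░
░░░■■■■■
░░····■■
░░······
░░··◆·■■
░░■■■■■■
░░■■■■■■
░░░░░░░░

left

░░░░░░░░
░░░░■■■■
░░·····■
░░······
░░··◆★·■
░░■■■■■■
░░■■■■■■
░░░░░░░░

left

░░░░░░░░
░░░░░■■■
░░■·····
░░■·····
░░■·◆·★·
░░■■■■■■
░░■■■■■■
░░░░░░░░

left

░░░░░░░░
░░░░░░■■
░░■■····
░░■■····
░░■■◆··★
░░■■■■■■
░░■■■■■■
░░░░░░░░

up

░░░░░░░░
░░░░░░░░
░░■■■■■■
░░■■····
░░■■◆···
░░■■···★
░░■■■■■■
░░■■■■■■

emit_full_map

░░░░░░░░░░░░·····
░░░░░░░░░░·····■■
░░░░░░░░░░·····■■
░░░░░░░░░░·····■■
░░░░░░░░░░■■·■■■■
■■■■■■■■■■■■·■■■■
■■·····■■····■■░░
■■◆··········■■░░
■■···★·■■····■■░░
■■■■■■■■■■■■■■■░░
■■■■■■■■■■■■■■■░░

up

░░░░░░░░
░░░░░░░░
░░■■■■■░
░░■■■■■■
░░■■◆···
░░■■····
░░■■···★
░░■■■■■■

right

░░░░░░░░
░░░░░░░░
░■■■■■■░
░■■■■■■■
░■■·◆···
░■■·····
░■■···★·
░■■■■■■■

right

░░░░░░░░
░░░░░░░░
■■■■■■■░
■■■■■■■■
■■··◆··■
■■······
■■···★·■
■■■■■■■■

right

░░░░░░░░
░░░░░░░░
■■■■■■■░
■■■■■■■■
■···◆·■■
■·······
■···★·■■
■■■■■■■■

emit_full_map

░░░░░░░░░░░░·····
░░░░░░░░░░·····■■
░░░░░░░░░░·····■■
░░░░░░░░░░·····■■
■■■■■■■■░░■■·■■■■
■■■■■■■■■■■■·■■■■
■■···◆·■■····■■░░
■■···········■■░░
■■···★·■■····■■░░
■■■■■■■■■■■■■■■░░
■■■■■■■■■■■■■■■░░

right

░░░░░░░░
░░░░░░░░
■■■■■■■░
■■■■■■■■
····◆■■·
········
···★·■■·
■■■■■■■■

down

░░░░░░░░
■■■■■■■░
■■■■■■■■
·····■■·
····◆···
···★·■■·
■■■■■■■■
■■■■■■■■

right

░░░░░░░·
■■■■■■░■
■■■■■■■■
····■■··
····◆···
··★·■■··
■■■■■■■■
■■■■■■■■

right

░░░░░░··
■■■■■░■■
■■■■■■■■
···■■···
····◆···
·★·■■···
■■■■■■■■
■■■■■■■■

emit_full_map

░░░░░░░░░░░░·····
░░░░░░░░░░·····■■
░░░░░░░░░░·····■■
░░░░░░░░░░·····■■
■■■■■■■■■░■■·■■■■
■■■■■■■■■■■■·■■■■
■■·····■■····■■░░
■■······◆····■■░░
■■···★·■■····■■░░
■■■■■■■■■■■■■■■░░
■■■■■■■■■■■■■■■░░

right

░░░░░···
■■■■░■■·
■■■■■■■·
··■■····
····◆···
★·■■····
■■■■■■■■
■■■■■■■■

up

░░░░░···
░░░░░···
■■■■■■■·
■■■■■■■·
··■■◆···
········
★·■■····
■■■■■■■■

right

░░░░····
░░░░····
■■■■■■·■
■■■■■■·■
·■■·◆··■
·······■
·■■····■
■■■■■■■■

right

░░░·····
░░░·····
■■■■■·■■
■■■■■·■■
■■··◆·■■
······■■
■■····■■
■■■■■■■■

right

░░·····■
░░·····■
■■■■·■■■
■■■■·■■■
■···◆■■░
·····■■░
■····■■░
■■■■■■■░

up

░░·····■
░░·····■
░░·····■
■■■■·■■■
■■■■◆■■■
■····■■░
·····■■░
■····■■░

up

░░░░····
░░·····■
░░·····■
░░·····■
■■■■◆■■■
■■■■·■■■
■····■■░
·····■■░

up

░░░░░░░░
░░░░····
░░·····■
░░·····■
░░··◆··■
■■■■·■■■
■■■■·■■■
■····■■░

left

░░░░░░░░
░░░░░···
░░■·····
░░■·····
░░■·◆···
■■■■■·■■
■■■■■·■■
■■····■■

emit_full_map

░░░░░░░░░░░░·····
░░░░░░░░░■·····■■
░░░░░░░░░■·····■■
░░░░░░░░░■·◆···■■
■■■■■■■■■■■■·■■■■
■■■■■■■■■■■■·■■■■
■■·····■■····■■░░
■■···········■■░░
■■···★·■■····■■░░
■■■■■■■■■■■■■■■░░
■■■■■■■■■■■■■■■░░

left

░░░░░░░░
░░░░░░··
░░■■····
░░■■····
░░■■◆···
■■■■■■·■
■■■■■■·■
·■■····■

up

░░░░░░░░
░░░░░░░░
░░■■····
░░■■····
░░■■◆···
░░■■····
■■■■■■·■
■■■■■■·■

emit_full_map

░░░░░░░░■■·······
░░░░░░░░■■·····■■
░░░░░░░░■■◆····■■
░░░░░░░░■■·····■■
■■■■■■■■■■■■·■■■■
■■■■■■■■■■■■·■■■■
■■·····■■····■■░░
■■···········■■░░
■■···★·■■····■■░░
■■■■■■■■■■■■■■■░░
■■■■■■■■■■■■■■■░░


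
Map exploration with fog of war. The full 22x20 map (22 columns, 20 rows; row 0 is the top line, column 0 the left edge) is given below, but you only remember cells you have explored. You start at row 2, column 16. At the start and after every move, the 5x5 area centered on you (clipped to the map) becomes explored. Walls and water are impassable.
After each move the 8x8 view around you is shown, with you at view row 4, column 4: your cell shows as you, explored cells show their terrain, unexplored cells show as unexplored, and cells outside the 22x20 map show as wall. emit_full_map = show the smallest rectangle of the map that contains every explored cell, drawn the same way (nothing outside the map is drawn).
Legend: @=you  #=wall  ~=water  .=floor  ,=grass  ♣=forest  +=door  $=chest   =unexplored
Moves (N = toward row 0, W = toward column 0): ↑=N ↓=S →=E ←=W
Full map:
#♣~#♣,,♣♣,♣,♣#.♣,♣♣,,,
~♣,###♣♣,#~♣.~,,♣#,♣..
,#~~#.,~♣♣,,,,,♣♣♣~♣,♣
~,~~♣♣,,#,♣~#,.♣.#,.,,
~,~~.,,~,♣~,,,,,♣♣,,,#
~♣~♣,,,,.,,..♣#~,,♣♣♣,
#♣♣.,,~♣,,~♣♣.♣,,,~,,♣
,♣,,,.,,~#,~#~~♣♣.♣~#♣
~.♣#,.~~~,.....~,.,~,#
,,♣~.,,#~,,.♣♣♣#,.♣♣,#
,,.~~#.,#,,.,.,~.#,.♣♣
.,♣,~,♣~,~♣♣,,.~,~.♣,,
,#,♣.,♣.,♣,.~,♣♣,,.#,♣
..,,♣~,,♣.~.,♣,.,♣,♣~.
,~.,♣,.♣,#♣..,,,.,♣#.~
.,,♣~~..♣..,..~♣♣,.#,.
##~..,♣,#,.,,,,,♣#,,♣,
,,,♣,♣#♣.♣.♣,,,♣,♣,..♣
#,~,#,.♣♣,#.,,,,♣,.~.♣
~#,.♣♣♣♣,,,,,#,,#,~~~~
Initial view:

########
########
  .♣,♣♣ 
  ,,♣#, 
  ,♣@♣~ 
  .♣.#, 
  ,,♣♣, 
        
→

########
########
 .♣,♣♣, 
 ,,♣#,♣ 
 ,♣♣@~♣ 
 .♣.#,. 
 ,,♣♣,, 
        

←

########
########
  .♣,♣♣,
  ,,♣#,♣
  ,♣@♣~♣
  .♣.#,.
  ,,♣♣,,
        

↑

########
########
########
  .♣,♣♣,
  ,,@#,♣
  ,♣♣♣~♣
  .♣.#,.
  ,,♣♣,,

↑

########
########
########
########
  .♣@♣♣,
  ,,♣#,♣
  ,♣♣♣~♣
  .♣.#,.

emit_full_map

.♣@♣♣,
,,♣#,♣
,♣♣♣~♣
.♣.#,.
,,♣♣,,

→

########
########
########
########
 .♣,@♣, 
 ,,♣#,♣ 
 ,♣♣♣~♣ 
 .♣.#,. 

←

########
########
########
########
  .♣@♣♣,
  ,,♣#,♣
  ,♣♣♣~♣
  .♣.#,.

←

########
########
########
########
  #.@,♣♣
  ~,,♣#,
  ,,♣♣♣~
   .♣.#,

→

########
########
########
########
 #.♣@♣♣,
 ~,,♣#,♣
 ,,♣♣♣~♣
  .♣.#,.

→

########
########
########
########
#.♣,@♣, 
~,,♣#,♣ 
,,♣♣♣~♣ 
 .♣.#,. 

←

########
########
########
########
 #.♣@♣♣,
 ~,,♣#,♣
 ,,♣♣♣~♣
  .♣.#,.

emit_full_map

#.♣@♣♣,
~,,♣#,♣
,,♣♣♣~♣
 .♣.#,.
 ,,♣♣,,

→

########
########
########
########
#.♣,@♣, 
~,,♣#,♣ 
,,♣♣♣~♣ 
 .♣.#,. 


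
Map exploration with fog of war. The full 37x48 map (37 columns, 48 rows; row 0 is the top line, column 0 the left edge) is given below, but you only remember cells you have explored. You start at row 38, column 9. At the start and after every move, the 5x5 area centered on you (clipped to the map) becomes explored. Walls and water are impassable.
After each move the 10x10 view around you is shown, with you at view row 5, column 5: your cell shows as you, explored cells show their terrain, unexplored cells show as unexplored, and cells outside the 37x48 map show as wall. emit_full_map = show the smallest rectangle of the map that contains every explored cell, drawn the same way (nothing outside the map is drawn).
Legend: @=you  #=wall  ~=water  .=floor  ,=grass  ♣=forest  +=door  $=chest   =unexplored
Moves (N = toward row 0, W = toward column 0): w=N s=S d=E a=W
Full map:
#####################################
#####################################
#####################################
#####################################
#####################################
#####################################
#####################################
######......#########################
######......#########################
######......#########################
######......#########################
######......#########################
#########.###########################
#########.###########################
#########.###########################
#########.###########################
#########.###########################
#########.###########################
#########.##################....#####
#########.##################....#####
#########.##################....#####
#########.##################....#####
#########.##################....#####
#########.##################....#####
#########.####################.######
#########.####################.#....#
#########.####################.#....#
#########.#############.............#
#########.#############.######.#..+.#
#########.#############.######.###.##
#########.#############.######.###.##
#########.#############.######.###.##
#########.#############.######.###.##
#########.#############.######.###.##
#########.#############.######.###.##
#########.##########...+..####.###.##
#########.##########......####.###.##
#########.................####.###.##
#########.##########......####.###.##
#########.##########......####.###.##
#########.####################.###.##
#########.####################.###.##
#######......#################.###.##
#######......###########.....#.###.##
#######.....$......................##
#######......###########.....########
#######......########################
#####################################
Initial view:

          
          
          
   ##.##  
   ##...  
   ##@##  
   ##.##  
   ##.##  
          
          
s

          
          
   ##.##  
   ##...  
   ##.##  
   ##@##  
   ##.##  
   ##.##  
          
          

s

          
   ##.##  
   ##...  
   ##.##  
   ##.##  
   ##@##  
   ##.##  
   .....  
          
          

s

   ##.##  
   ##...  
   ##.##  
   ##.##  
   ##.##  
   ##@##  
   .....  
   .....  
          
          

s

   ##...  
   ##.##  
   ##.##  
   ##.##  
   ##.##  
   ..@..  
   .....  
   .....  
          
          

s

   ##.##  
   ##.##  
   ##.##  
   ##.##  
   .....  
   ..@..  
   .....  
   .....  
          
          

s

   ##.##  
   ##.##  
   ##.##  
   .....  
   .....  
   ..@..  
   .....  
   .....  
          
##########

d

  ##.##   
  ##.##   
  ##.##   
  ......  
  ......  
  ...@.$  
  ......  
  ......  
          
##########

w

  ##.##   
  ##.##   
  ##.##   
  ##.###  
  ......  
  ...@..  
  .....$  
  ......  
  ......  
          

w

  ##...   
  ##.##   
  ##.##   
  ##.###  
  ##.###  
  ...@..  
  ......  
  .....$  
  ......  
  ......  

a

   ##...  
   ##.##  
   ##.##  
   ##.### 
   ##.### 
   ..@... 
   ...... 
   .....$ 
   ...... 
   ...... 

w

   ##.##  
   ##...  
   ##.##  
   ##.##  
   ##.### 
   ##@### 
   ...... 
   ...... 
   .....$ 
   ...... 

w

          
   ##.##  
   ##...  
   ##.##  
   ##.##  
   ##@### 
   ##.### 
   ...... 
   ...... 
   .....$ 

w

          
          
   ##.##  
   ##...  
   ##.##  
   ##@##  
   ##.### 
   ##.### 
   ...... 
   ...... 

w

          
          
          
   ##.##  
   ##...  
   ##@##  
   ##.##  
   ##.### 
   ##.### 
   ...... 

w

          
          
          
   ##.##  
   ##.##  
   ##@..  
   ##.##  
   ##.##  
   ##.### 
   ##.### 

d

          
          
          
  ##.###  
  ##.###  
  ##.@..  
  ##.###  
  ##.###  
  ##.###  
  ##.###  

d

          
          
          
 ##.####  
 ##.####  
 ##..@..  
 ##.####  
 ##.####  
 ##.###   
 ##.###   

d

          
          
          
##.#####  
##.#####  
##...@..  
##.#####  
##.#####  
##.###    
##.###    

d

          
          
          
#.######  
#.######  
#....@..  
#.######  
#.######  
#.###     
#.###     

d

          
          
          
.#######  
.#######  
.....@..  
.#######  
.#######  
.###      
.###      

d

          
          
          
########  
########  
.....@..  
########  
########  
###       
###       

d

          
          
          
########  
########  
.....@..  
########  
########  
##        
##        

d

          
          
          
########  
########  
.....@..  
########  
########  
#         
#         

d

          
          
          
#######.  
#######.  
.....@..  
#######.  
#######.  
          
          

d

          
          
          
######..  
######..  
.....@..  
######..  
######..  
          
          

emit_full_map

##.##########..
##.##########..
##..........@..
##.##########..
##.##########..
##.###         
##.###         
......         
......         
.....$         
......         
......         

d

          
          
          
#####...  
#####...  
.....@..  
#####...  
#####...  
          
          

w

          
          
          
   #####  
#####...  
#####@..  
........  
#####...  
#####...  
          

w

          
          
          
   #####  
   #####  
#####@..  
#####...  
........  
#####...  
#####...  

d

          
          
          
  #####.  
  #####.  
####.@.+  
####....  
........  
####...   
####...   

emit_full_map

           #####.
           #####.
##.##########.@.+
##.##########....
##...............
##.##########... 
##.##########... 
##.###           
##.###           
......           
......           
.....$           
......           
......           


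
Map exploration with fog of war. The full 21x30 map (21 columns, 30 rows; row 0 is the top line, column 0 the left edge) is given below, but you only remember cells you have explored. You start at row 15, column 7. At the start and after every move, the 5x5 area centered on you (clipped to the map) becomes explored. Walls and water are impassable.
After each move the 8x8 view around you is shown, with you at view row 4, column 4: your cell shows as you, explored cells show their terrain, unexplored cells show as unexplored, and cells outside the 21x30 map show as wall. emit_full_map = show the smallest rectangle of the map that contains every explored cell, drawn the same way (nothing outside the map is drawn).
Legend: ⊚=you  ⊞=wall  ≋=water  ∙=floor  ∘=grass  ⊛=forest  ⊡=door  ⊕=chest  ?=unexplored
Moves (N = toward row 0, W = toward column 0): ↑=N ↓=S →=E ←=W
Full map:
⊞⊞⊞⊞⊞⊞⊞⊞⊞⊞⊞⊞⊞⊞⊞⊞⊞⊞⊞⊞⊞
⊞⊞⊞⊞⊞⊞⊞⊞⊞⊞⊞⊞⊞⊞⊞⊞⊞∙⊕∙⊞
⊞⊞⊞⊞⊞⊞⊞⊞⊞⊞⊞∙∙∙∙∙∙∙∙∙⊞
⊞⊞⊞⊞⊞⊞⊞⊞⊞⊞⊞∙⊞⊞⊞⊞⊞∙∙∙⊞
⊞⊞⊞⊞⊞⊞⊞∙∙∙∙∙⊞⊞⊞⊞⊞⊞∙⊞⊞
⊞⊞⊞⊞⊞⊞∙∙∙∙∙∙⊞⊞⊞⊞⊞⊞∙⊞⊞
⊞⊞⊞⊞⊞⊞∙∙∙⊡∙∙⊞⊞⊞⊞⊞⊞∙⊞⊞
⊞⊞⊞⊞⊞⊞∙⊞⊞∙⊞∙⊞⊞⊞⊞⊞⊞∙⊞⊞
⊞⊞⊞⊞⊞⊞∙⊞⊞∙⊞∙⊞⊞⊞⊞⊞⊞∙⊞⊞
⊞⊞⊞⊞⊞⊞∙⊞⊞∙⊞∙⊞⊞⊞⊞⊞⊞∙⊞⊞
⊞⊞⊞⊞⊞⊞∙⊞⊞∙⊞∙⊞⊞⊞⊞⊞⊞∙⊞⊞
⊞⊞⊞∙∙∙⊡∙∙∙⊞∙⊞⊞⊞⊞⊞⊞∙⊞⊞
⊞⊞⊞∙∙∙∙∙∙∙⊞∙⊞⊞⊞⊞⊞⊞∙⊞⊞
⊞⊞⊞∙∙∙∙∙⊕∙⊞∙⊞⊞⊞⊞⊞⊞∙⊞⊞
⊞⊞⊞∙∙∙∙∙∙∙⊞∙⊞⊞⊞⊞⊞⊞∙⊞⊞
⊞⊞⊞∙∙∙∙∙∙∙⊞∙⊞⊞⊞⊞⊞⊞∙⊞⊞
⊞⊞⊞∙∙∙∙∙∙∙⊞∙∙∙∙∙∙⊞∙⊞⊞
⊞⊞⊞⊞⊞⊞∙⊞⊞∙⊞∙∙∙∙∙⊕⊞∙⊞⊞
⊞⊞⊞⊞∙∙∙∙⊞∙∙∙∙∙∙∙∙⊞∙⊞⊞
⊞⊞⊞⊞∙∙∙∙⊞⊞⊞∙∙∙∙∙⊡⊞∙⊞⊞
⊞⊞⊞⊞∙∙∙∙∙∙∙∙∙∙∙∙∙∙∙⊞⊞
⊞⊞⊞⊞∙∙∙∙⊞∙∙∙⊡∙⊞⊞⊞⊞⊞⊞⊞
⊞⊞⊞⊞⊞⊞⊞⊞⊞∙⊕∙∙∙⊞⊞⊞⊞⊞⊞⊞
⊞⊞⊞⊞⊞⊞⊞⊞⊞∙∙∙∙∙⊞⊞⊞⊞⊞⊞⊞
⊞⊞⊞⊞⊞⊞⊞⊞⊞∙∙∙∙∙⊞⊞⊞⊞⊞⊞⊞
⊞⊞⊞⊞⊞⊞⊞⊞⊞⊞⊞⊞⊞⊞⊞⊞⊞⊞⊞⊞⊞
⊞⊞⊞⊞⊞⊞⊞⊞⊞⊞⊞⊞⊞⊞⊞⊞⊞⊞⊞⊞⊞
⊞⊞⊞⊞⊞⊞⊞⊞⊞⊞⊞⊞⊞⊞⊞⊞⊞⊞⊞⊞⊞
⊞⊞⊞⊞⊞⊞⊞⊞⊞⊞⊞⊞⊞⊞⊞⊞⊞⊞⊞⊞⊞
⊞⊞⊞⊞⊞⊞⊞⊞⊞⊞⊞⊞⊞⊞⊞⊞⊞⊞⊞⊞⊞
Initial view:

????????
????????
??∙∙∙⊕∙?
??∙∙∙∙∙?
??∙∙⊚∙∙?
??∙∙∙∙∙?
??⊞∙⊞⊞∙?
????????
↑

????????
????????
??∙∙∙∙∙?
??∙∙∙⊕∙?
??∙∙⊚∙∙?
??∙∙∙∙∙?
??∙∙∙∙∙?
??⊞∙⊞⊞∙?

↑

????????
????????
??∙⊡∙∙∙?
??∙∙∙∙∙?
??∙∙⊚⊕∙?
??∙∙∙∙∙?
??∙∙∙∙∙?
??∙∙∙∙∙?

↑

????????
????????
??⊞∙⊞⊞∙?
??∙⊡∙∙∙?
??∙∙⊚∙∙?
??∙∙∙⊕∙?
??∙∙∙∙∙?
??∙∙∙∙∙?

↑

????????
????????
??⊞∙⊞⊞∙?
??⊞∙⊞⊞∙?
??∙⊡⊚∙∙?
??∙∙∙∙∙?
??∙∙∙⊕∙?
??∙∙∙∙∙?

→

????????
????????
?⊞∙⊞⊞∙⊞?
?⊞∙⊞⊞∙⊞?
?∙⊡∙⊚∙⊞?
?∙∙∙∙∙⊞?
?∙∙∙⊕∙⊞?
?∙∙∙∙∙??

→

????????
????????
⊞∙⊞⊞∙⊞∙?
⊞∙⊞⊞∙⊞∙?
∙⊡∙∙⊚⊞∙?
∙∙∙∙∙⊞∙?
∙∙∙⊕∙⊞∙?
∙∙∙∙∙???

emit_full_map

⊞∙⊞⊞∙⊞∙
⊞∙⊞⊞∙⊞∙
∙⊡∙∙⊚⊞∙
∙∙∙∙∙⊞∙
∙∙∙⊕∙⊞∙
∙∙∙∙∙??
∙∙∙∙∙??
∙∙∙∙∙??
⊞∙⊞⊞∙??

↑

????????
????????
??⊞⊞∙⊞∙?
⊞∙⊞⊞∙⊞∙?
⊞∙⊞⊞⊚⊞∙?
∙⊡∙∙∙⊞∙?
∙∙∙∙∙⊞∙?
∙∙∙⊕∙⊞∙?

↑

????????
????????
??⊞⊞∙⊞∙?
??⊞⊞∙⊞∙?
⊞∙⊞⊞⊚⊞∙?
⊞∙⊞⊞∙⊞∙?
∙⊡∙∙∙⊞∙?
∙∙∙∙∙⊞∙?

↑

????????
????????
??∙∙⊡∙∙?
??⊞⊞∙⊞∙?
??⊞⊞⊚⊞∙?
⊞∙⊞⊞∙⊞∙?
⊞∙⊞⊞∙⊞∙?
∙⊡∙∙∙⊞∙?

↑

????????
????????
??∙∙∙∙∙?
??∙∙⊡∙∙?
??⊞⊞⊚⊞∙?
??⊞⊞∙⊞∙?
⊞∙⊞⊞∙⊞∙?
⊞∙⊞⊞∙⊞∙?

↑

????????
????????
??∙∙∙∙∙?
??∙∙∙∙∙?
??∙∙⊚∙∙?
??⊞⊞∙⊞∙?
??⊞⊞∙⊞∙?
⊞∙⊞⊞∙⊞∙?

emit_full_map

??∙∙∙∙∙
??∙∙∙∙∙
??∙∙⊚∙∙
??⊞⊞∙⊞∙
??⊞⊞∙⊞∙
⊞∙⊞⊞∙⊞∙
⊞∙⊞⊞∙⊞∙
∙⊡∙∙∙⊞∙
∙∙∙∙∙⊞∙
∙∙∙⊕∙⊞∙
∙∙∙∙∙??
∙∙∙∙∙??
∙∙∙∙∙??
⊞∙⊞⊞∙??

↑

????????
????????
??⊞⊞⊞⊞∙?
??∙∙∙∙∙?
??∙∙⊚∙∙?
??∙∙⊡∙∙?
??⊞⊞∙⊞∙?
??⊞⊞∙⊞∙?

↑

????????
????????
??⊞⊞⊞⊞∙?
??⊞⊞⊞⊞∙?
??∙∙⊚∙∙?
??∙∙∙∙∙?
??∙∙⊡∙∙?
??⊞⊞∙⊞∙?

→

????????
????????
?⊞⊞⊞⊞∙∙?
?⊞⊞⊞⊞∙⊞?
?∙∙∙⊚∙⊞?
?∙∙∙∙∙⊞?
?∙∙⊡∙∙⊞?
?⊞⊞∙⊞∙??

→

????????
????????
⊞⊞⊞⊞∙∙∙?
⊞⊞⊞⊞∙⊞⊞?
∙∙∙∙⊚⊞⊞?
∙∙∙∙∙⊞⊞?
∙∙⊡∙∙⊞⊞?
⊞⊞∙⊞∙???

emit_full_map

??⊞⊞⊞⊞∙∙∙
??⊞⊞⊞⊞∙⊞⊞
??∙∙∙∙⊚⊞⊞
??∙∙∙∙∙⊞⊞
??∙∙⊡∙∙⊞⊞
??⊞⊞∙⊞∙??
??⊞⊞∙⊞∙??
⊞∙⊞⊞∙⊞∙??
⊞∙⊞⊞∙⊞∙??
∙⊡∙∙∙⊞∙??
∙∙∙∙∙⊞∙??
∙∙∙⊕∙⊞∙??
∙∙∙∙∙????
∙∙∙∙∙????
∙∙∙∙∙????
⊞∙⊞⊞∙????

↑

⊞⊞⊞⊞⊞⊞⊞⊞
????????
??⊞⊞⊞⊞⊞?
⊞⊞⊞⊞∙∙∙?
⊞⊞⊞⊞⊚⊞⊞?
∙∙∙∙∙⊞⊞?
∙∙∙∙∙⊞⊞?
∙∙⊡∙∙⊞⊞?

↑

⊞⊞⊞⊞⊞⊞⊞⊞
⊞⊞⊞⊞⊞⊞⊞⊞
??⊞⊞⊞⊞⊞?
??⊞⊞⊞⊞⊞?
⊞⊞⊞⊞⊚∙∙?
⊞⊞⊞⊞∙⊞⊞?
∙∙∙∙∙⊞⊞?
∙∙∙∙∙⊞⊞?

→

⊞⊞⊞⊞⊞⊞⊞⊞
⊞⊞⊞⊞⊞⊞⊞⊞
?⊞⊞⊞⊞⊞⊞?
?⊞⊞⊞⊞⊞⊞?
⊞⊞⊞∙⊚∙∙?
⊞⊞⊞∙⊞⊞⊞?
∙∙∙∙⊞⊞⊞?
∙∙∙∙⊞⊞??

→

⊞⊞⊞⊞⊞⊞⊞⊞
⊞⊞⊞⊞⊞⊞⊞⊞
⊞⊞⊞⊞⊞⊞⊞?
⊞⊞⊞⊞⊞⊞⊞?
⊞⊞∙∙⊚∙∙?
⊞⊞∙⊞⊞⊞⊞?
∙∙∙⊞⊞⊞⊞?
∙∙∙⊞⊞???

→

⊞⊞⊞⊞⊞⊞⊞⊞
⊞⊞⊞⊞⊞⊞⊞⊞
⊞⊞⊞⊞⊞⊞⊞?
⊞⊞⊞⊞⊞⊞⊞?
⊞∙∙∙⊚∙∙?
⊞∙⊞⊞⊞⊞⊞?
∙∙⊞⊞⊞⊞⊞?
∙∙⊞⊞????

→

⊞⊞⊞⊞⊞⊞⊞⊞
⊞⊞⊞⊞⊞⊞⊞⊞
⊞⊞⊞⊞⊞⊞⊞?
⊞⊞⊞⊞⊞⊞∙?
∙∙∙∙⊚∙∙?
∙⊞⊞⊞⊞⊞∙?
∙⊞⊞⊞⊞⊞⊞?
∙⊞⊞?????

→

⊞⊞⊞⊞⊞⊞⊞⊞
⊞⊞⊞⊞⊞⊞⊞⊞
⊞⊞⊞⊞⊞⊞⊞?
⊞⊞⊞⊞⊞∙⊕?
∙∙∙∙⊚∙∙?
⊞⊞⊞⊞⊞∙∙?
⊞⊞⊞⊞⊞⊞∙?
⊞⊞??????

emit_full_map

????⊞⊞⊞⊞⊞⊞⊞⊞⊞⊞
????⊞⊞⊞⊞⊞⊞⊞⊞∙⊕
??⊞⊞⊞⊞∙∙∙∙∙⊚∙∙
??⊞⊞⊞⊞∙⊞⊞⊞⊞⊞∙∙
??∙∙∙∙∙⊞⊞⊞⊞⊞⊞∙
??∙∙∙∙∙⊞⊞?????
??∙∙⊡∙∙⊞⊞?????
??⊞⊞∙⊞∙???????
??⊞⊞∙⊞∙???????
⊞∙⊞⊞∙⊞∙???????
⊞∙⊞⊞∙⊞∙???????
∙⊡∙∙∙⊞∙???????
∙∙∙∙∙⊞∙???????
∙∙∙⊕∙⊞∙???????
∙∙∙∙∙?????????
∙∙∙∙∙?????????
∙∙∙∙∙?????????
⊞∙⊞⊞∙?????????

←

⊞⊞⊞⊞⊞⊞⊞⊞
⊞⊞⊞⊞⊞⊞⊞⊞
⊞⊞⊞⊞⊞⊞⊞⊞
⊞⊞⊞⊞⊞⊞∙⊕
∙∙∙∙⊚∙∙∙
∙⊞⊞⊞⊞⊞∙∙
∙⊞⊞⊞⊞⊞⊞∙
∙⊞⊞?????

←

⊞⊞⊞⊞⊞⊞⊞⊞
⊞⊞⊞⊞⊞⊞⊞⊞
⊞⊞⊞⊞⊞⊞⊞⊞
⊞⊞⊞⊞⊞⊞⊞∙
⊞∙∙∙⊚∙∙∙
⊞∙⊞⊞⊞⊞⊞∙
∙∙⊞⊞⊞⊞⊞⊞
∙∙⊞⊞????

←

⊞⊞⊞⊞⊞⊞⊞⊞
⊞⊞⊞⊞⊞⊞⊞⊞
⊞⊞⊞⊞⊞⊞⊞⊞
⊞⊞⊞⊞⊞⊞⊞⊞
⊞⊞∙∙⊚∙∙∙
⊞⊞∙⊞⊞⊞⊞⊞
∙∙∙⊞⊞⊞⊞⊞
∙∙∙⊞⊞???

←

⊞⊞⊞⊞⊞⊞⊞⊞
⊞⊞⊞⊞⊞⊞⊞⊞
?⊞⊞⊞⊞⊞⊞⊞
?⊞⊞⊞⊞⊞⊞⊞
⊞⊞⊞∙⊚∙∙∙
⊞⊞⊞∙⊞⊞⊞⊞
∙∙∙∙⊞⊞⊞⊞
∙∙∙∙⊞⊞??

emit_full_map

????⊞⊞⊞⊞⊞⊞⊞⊞⊞⊞
????⊞⊞⊞⊞⊞⊞⊞⊞∙⊕
??⊞⊞⊞⊞∙⊚∙∙∙∙∙∙
??⊞⊞⊞⊞∙⊞⊞⊞⊞⊞∙∙
??∙∙∙∙∙⊞⊞⊞⊞⊞⊞∙
??∙∙∙∙∙⊞⊞?????
??∙∙⊡∙∙⊞⊞?????
??⊞⊞∙⊞∙???????
??⊞⊞∙⊞∙???????
⊞∙⊞⊞∙⊞∙???????
⊞∙⊞⊞∙⊞∙???????
∙⊡∙∙∙⊞∙???????
∙∙∙∙∙⊞∙???????
∙∙∙⊕∙⊞∙???????
∙∙∙∙∙?????????
∙∙∙∙∙?????????
∙∙∙∙∙?????????
⊞∙⊞⊞∙?????????


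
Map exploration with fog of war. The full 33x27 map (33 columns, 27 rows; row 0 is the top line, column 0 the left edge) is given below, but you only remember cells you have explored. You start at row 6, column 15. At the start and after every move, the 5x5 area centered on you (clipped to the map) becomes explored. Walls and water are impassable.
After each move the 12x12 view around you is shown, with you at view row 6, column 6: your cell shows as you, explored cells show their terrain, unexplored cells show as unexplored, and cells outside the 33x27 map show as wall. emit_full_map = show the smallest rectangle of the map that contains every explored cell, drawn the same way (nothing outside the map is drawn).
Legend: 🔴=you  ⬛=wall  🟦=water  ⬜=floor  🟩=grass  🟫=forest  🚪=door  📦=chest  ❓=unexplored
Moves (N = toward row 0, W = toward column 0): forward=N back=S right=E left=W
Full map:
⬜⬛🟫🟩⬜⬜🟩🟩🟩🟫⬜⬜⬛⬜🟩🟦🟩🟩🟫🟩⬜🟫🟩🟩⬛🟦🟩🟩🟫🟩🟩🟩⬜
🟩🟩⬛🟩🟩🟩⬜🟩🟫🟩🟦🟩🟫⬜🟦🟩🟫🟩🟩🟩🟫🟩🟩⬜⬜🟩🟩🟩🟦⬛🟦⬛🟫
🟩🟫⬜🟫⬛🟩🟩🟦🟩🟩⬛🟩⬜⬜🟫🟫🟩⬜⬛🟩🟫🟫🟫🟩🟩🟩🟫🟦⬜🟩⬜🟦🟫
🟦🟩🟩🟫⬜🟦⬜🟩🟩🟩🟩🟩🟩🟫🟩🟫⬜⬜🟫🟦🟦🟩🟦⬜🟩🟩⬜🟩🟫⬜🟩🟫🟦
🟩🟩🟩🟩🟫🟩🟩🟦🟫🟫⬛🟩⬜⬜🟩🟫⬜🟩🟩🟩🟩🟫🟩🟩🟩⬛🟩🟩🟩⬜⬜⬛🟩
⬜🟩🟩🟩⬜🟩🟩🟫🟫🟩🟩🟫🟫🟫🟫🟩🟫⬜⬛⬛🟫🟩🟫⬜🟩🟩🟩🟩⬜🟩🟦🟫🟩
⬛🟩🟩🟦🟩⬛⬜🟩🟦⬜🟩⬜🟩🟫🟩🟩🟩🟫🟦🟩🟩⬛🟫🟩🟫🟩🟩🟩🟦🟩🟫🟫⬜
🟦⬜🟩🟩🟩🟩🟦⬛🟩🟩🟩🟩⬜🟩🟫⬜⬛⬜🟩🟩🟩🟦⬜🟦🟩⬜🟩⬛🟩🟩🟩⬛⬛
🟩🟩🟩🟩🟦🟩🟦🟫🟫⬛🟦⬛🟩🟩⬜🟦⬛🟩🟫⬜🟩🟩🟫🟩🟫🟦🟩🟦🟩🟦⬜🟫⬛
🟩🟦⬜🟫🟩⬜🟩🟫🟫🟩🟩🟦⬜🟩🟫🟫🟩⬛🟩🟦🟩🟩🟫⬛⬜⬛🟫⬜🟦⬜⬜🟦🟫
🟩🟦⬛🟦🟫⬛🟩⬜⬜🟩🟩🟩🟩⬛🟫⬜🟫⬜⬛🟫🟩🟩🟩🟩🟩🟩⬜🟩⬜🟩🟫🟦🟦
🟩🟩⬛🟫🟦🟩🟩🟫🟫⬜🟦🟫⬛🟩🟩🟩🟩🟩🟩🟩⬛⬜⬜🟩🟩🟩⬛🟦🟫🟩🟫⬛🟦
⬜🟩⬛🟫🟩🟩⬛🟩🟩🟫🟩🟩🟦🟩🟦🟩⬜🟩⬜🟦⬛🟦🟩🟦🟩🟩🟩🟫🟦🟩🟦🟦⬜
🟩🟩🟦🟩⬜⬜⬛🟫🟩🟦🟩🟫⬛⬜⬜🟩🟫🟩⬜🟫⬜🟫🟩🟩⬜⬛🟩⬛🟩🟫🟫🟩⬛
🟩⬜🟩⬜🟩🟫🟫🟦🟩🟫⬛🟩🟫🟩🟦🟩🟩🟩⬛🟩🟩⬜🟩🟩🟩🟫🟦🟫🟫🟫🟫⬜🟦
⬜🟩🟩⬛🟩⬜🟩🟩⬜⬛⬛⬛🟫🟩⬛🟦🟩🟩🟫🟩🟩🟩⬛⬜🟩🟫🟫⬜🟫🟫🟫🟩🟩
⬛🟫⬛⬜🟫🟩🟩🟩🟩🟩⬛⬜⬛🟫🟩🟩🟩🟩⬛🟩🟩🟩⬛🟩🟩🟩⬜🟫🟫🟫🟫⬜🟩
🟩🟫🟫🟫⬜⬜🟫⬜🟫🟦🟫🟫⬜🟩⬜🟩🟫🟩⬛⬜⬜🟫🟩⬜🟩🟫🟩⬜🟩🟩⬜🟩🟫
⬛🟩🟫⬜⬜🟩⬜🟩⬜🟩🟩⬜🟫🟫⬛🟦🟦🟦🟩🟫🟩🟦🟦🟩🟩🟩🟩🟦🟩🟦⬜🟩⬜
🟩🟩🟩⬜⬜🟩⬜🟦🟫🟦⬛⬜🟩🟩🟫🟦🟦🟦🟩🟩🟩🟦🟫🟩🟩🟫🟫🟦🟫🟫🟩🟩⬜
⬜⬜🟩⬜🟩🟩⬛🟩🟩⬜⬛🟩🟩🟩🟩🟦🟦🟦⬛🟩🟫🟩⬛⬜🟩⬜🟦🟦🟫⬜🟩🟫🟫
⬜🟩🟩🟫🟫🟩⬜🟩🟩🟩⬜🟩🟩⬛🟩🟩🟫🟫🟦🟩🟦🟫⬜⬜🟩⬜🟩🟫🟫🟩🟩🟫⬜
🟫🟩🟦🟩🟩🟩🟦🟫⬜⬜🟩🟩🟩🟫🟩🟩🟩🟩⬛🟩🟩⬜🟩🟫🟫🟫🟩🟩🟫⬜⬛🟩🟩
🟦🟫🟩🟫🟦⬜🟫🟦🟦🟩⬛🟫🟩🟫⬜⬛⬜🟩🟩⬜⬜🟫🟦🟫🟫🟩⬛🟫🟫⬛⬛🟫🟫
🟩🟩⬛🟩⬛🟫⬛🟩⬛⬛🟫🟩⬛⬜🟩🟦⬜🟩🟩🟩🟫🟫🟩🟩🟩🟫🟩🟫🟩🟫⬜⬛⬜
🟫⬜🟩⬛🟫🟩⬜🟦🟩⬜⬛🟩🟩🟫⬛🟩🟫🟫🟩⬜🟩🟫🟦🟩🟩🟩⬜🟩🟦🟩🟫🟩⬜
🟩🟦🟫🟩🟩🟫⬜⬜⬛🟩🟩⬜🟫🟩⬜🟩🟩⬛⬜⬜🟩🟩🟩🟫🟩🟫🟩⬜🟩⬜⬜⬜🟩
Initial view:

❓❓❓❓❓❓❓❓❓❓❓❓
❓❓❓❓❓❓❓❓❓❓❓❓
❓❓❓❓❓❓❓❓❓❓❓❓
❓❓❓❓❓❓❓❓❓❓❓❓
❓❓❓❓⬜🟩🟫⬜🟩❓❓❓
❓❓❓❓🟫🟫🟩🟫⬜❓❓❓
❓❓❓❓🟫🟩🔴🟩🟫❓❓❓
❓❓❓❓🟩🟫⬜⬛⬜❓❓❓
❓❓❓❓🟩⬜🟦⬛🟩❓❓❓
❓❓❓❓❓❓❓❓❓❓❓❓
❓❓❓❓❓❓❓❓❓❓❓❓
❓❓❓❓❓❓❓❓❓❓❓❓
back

❓❓❓❓❓❓❓❓❓❓❓❓
❓❓❓❓❓❓❓❓❓❓❓❓
❓❓❓❓❓❓❓❓❓❓❓❓
❓❓❓❓⬜🟩🟫⬜🟩❓❓❓
❓❓❓❓🟫🟫🟩🟫⬜❓❓❓
❓❓❓❓🟫🟩🟩🟩🟫❓❓❓
❓❓❓❓🟩🟫🔴⬛⬜❓❓❓
❓❓❓❓🟩⬜🟦⬛🟩❓❓❓
❓❓❓❓🟩🟫🟫🟩⬛❓❓❓
❓❓❓❓❓❓❓❓❓❓❓❓
❓❓❓❓❓❓❓❓❓❓❓❓
❓❓❓❓❓❓❓❓❓❓❓❓

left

❓❓❓❓❓❓❓❓❓❓❓❓
❓❓❓❓❓❓❓❓❓❓❓❓
❓❓❓❓❓❓❓❓❓❓❓❓
❓❓❓❓❓⬜🟩🟫⬜🟩❓❓
❓❓❓❓🟫🟫🟫🟩🟫⬜❓❓
❓❓❓❓🟩🟫🟩🟩🟩🟫❓❓
❓❓❓❓⬜🟩🔴⬜⬛⬜❓❓
❓❓❓❓🟩🟩⬜🟦⬛🟩❓❓
❓❓❓❓⬜🟩🟫🟫🟩⬛❓❓
❓❓❓❓❓❓❓❓❓❓❓❓
❓❓❓❓❓❓❓❓❓❓❓❓
❓❓❓❓❓❓❓❓❓❓❓❓

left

❓❓❓❓❓❓❓❓❓❓❓❓
❓❓❓❓❓❓❓❓❓❓❓❓
❓❓❓❓❓❓❓❓❓❓❓❓
❓❓❓❓❓❓⬜🟩🟫⬜🟩❓
❓❓❓❓🟫🟫🟫🟫🟩🟫⬜❓
❓❓❓❓⬜🟩🟫🟩🟩🟩🟫❓
❓❓❓❓🟩⬜🔴🟫⬜⬛⬜❓
❓❓❓❓⬛🟩🟩⬜🟦⬛🟩❓
❓❓❓❓🟦⬜🟩🟫🟫🟩⬛❓
❓❓❓❓❓❓❓❓❓❓❓❓
❓❓❓❓❓❓❓❓❓❓❓❓
❓❓❓❓❓❓❓❓❓❓❓❓

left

❓❓❓❓❓❓❓❓❓❓❓❓
❓❓❓❓❓❓❓❓❓❓❓❓
❓❓❓❓❓❓❓❓❓❓❓❓
❓❓❓❓❓❓❓⬜🟩🟫⬜🟩
❓❓❓❓🟩🟫🟫🟫🟫🟩🟫⬜
❓❓❓❓🟩⬜🟩🟫🟩🟩🟩🟫
❓❓❓❓🟩🟩🔴🟩🟫⬜⬛⬜
❓❓❓❓🟦⬛🟩🟩⬜🟦⬛🟩
❓❓❓❓🟩🟦⬜🟩🟫🟫🟩⬛
❓❓❓❓❓❓❓❓❓❓❓❓
❓❓❓❓❓❓❓❓❓❓❓❓
❓❓❓❓❓❓❓❓❓❓❓❓

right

❓❓❓❓❓❓❓❓❓❓❓❓
❓❓❓❓❓❓❓❓❓❓❓❓
❓❓❓❓❓❓❓❓❓❓❓❓
❓❓❓❓❓❓⬜🟩🟫⬜🟩❓
❓❓❓🟩🟫🟫🟫🟫🟩🟫⬜❓
❓❓❓🟩⬜🟩🟫🟩🟩🟩🟫❓
❓❓❓🟩🟩⬜🔴🟫⬜⬛⬜❓
❓❓❓🟦⬛🟩🟩⬜🟦⬛🟩❓
❓❓❓🟩🟦⬜🟩🟫🟫🟩⬛❓
❓❓❓❓❓❓❓❓❓❓❓❓
❓❓❓❓❓❓❓❓❓❓❓❓
❓❓❓❓❓❓❓❓❓❓❓❓

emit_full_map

❓❓❓⬜🟩🟫⬜🟩
🟩🟫🟫🟫🟫🟩🟫⬜
🟩⬜🟩🟫🟩🟩🟩🟫
🟩🟩⬜🔴🟫⬜⬛⬜
🟦⬛🟩🟩⬜🟦⬛🟩
🟩🟦⬜🟩🟫🟫🟩⬛

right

❓❓❓❓❓❓❓❓❓❓❓❓
❓❓❓❓❓❓❓❓❓❓❓❓
❓❓❓❓❓❓❓❓❓❓❓❓
❓❓❓❓❓⬜🟩🟫⬜🟩❓❓
❓❓🟩🟫🟫🟫🟫🟩🟫⬜❓❓
❓❓🟩⬜🟩🟫🟩🟩🟩🟫❓❓
❓❓🟩🟩⬜🟩🔴⬜⬛⬜❓❓
❓❓🟦⬛🟩🟩⬜🟦⬛🟩❓❓
❓❓🟩🟦⬜🟩🟫🟫🟩⬛❓❓
❓❓❓❓❓❓❓❓❓❓❓❓
❓❓❓❓❓❓❓❓❓❓❓❓
❓❓❓❓❓❓❓❓❓❓❓❓

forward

❓❓❓❓❓❓❓❓❓❓❓❓
❓❓❓❓❓❓❓❓❓❓❓❓
❓❓❓❓❓❓❓❓❓❓❓❓
❓❓❓❓❓❓❓❓❓❓❓❓
❓❓❓❓⬜⬜🟩🟫⬜🟩❓❓
❓❓🟩🟫🟫🟫🟫🟩🟫⬜❓❓
❓❓🟩⬜🟩🟫🔴🟩🟩🟫❓❓
❓❓🟩🟩⬜🟩🟫⬜⬛⬜❓❓
❓❓🟦⬛🟩🟩⬜🟦⬛🟩❓❓
❓❓🟩🟦⬜🟩🟫🟫🟩⬛❓❓
❓❓❓❓❓❓❓❓❓❓❓❓
❓❓❓❓❓❓❓❓❓❓❓❓

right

❓❓❓❓❓❓❓❓❓❓❓❓
❓❓❓❓❓❓❓❓❓❓❓❓
❓❓❓❓❓❓❓❓❓❓❓❓
❓❓❓❓❓❓❓❓❓❓❓❓
❓❓❓⬜⬜🟩🟫⬜🟩❓❓❓
❓🟩🟫🟫🟫🟫🟩🟫⬜❓❓❓
❓🟩⬜🟩🟫🟩🔴🟩🟫❓❓❓
❓🟩🟩⬜🟩🟫⬜⬛⬜❓❓❓
❓🟦⬛🟩🟩⬜🟦⬛🟩❓❓❓
❓🟩🟦⬜🟩🟫🟫🟩⬛❓❓❓
❓❓❓❓❓❓❓❓❓❓❓❓
❓❓❓❓❓❓❓❓❓❓❓❓

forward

⬛⬛⬛⬛⬛⬛⬛⬛⬛⬛⬛⬛
❓❓❓❓❓❓❓❓❓❓❓❓
❓❓❓❓❓❓❓❓❓❓❓❓
❓❓❓❓❓❓❓❓❓❓❓❓
❓❓❓❓🟫🟩🟫⬜⬜❓❓❓
❓❓❓⬜⬜🟩🟫⬜🟩❓❓❓
❓🟩🟫🟫🟫🟫🔴🟫⬜❓❓❓
❓🟩⬜🟩🟫🟩🟩🟩🟫❓❓❓
❓🟩🟩⬜🟩🟫⬜⬛⬜❓❓❓
❓🟦⬛🟩🟩⬜🟦⬛🟩❓❓❓
❓🟩🟦⬜🟩🟫🟫🟩⬛❓❓❓
❓❓❓❓❓❓❓❓❓❓❓❓

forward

⬛⬛⬛⬛⬛⬛⬛⬛⬛⬛⬛⬛
⬛⬛⬛⬛⬛⬛⬛⬛⬛⬛⬛⬛
❓❓❓❓❓❓❓❓❓❓❓❓
❓❓❓❓❓❓❓❓❓❓❓❓
❓❓❓❓⬜🟫🟫🟩⬜❓❓❓
❓❓❓❓🟫🟩🟫⬜⬜❓❓❓
❓❓❓⬜⬜🟩🔴⬜🟩❓❓❓
❓🟩🟫🟫🟫🟫🟩🟫⬜❓❓❓
❓🟩⬜🟩🟫🟩🟩🟩🟫❓❓❓
❓🟩🟩⬜🟩🟫⬜⬛⬜❓❓❓
❓🟦⬛🟩🟩⬜🟦⬛🟩❓❓❓
❓🟩🟦⬜🟩🟫🟫🟩⬛❓❓❓

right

⬛⬛⬛⬛⬛⬛⬛⬛⬛⬛⬛⬛
⬛⬛⬛⬛⬛⬛⬛⬛⬛⬛⬛⬛
❓❓❓❓❓❓❓❓❓❓❓❓
❓❓❓❓❓❓❓❓❓❓❓❓
❓❓❓⬜🟫🟫🟩⬜⬛❓❓❓
❓❓❓🟫🟩🟫⬜⬜🟫❓❓❓
❓❓⬜⬜🟩🟫🔴🟩🟩❓❓❓
🟩🟫🟫🟫🟫🟩🟫⬜⬛❓❓❓
🟩⬜🟩🟫🟩🟩🟩🟫🟦❓❓❓
🟩🟩⬜🟩🟫⬜⬛⬜❓❓❓❓
🟦⬛🟩🟩⬜🟦⬛🟩❓❓❓❓
🟩🟦⬜🟩🟫🟫🟩⬛❓❓❓❓

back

⬛⬛⬛⬛⬛⬛⬛⬛⬛⬛⬛⬛
❓❓❓❓❓❓❓❓❓❓❓❓
❓❓❓❓❓❓❓❓❓❓❓❓
❓❓❓⬜🟫🟫🟩⬜⬛❓❓❓
❓❓❓🟫🟩🟫⬜⬜🟫❓❓❓
❓❓⬜⬜🟩🟫⬜🟩🟩❓❓❓
🟩🟫🟫🟫🟫🟩🔴⬜⬛❓❓❓
🟩⬜🟩🟫🟩🟩🟩🟫🟦❓❓❓
🟩🟩⬜🟩🟫⬜⬛⬜🟩❓❓❓
🟦⬛🟩🟩⬜🟦⬛🟩❓❓❓❓
🟩🟦⬜🟩🟫🟫🟩⬛❓❓❓❓
❓❓❓❓❓❓❓❓❓❓❓❓

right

⬛⬛⬛⬛⬛⬛⬛⬛⬛⬛⬛⬛
❓❓❓❓❓❓❓❓❓❓❓❓
❓❓❓❓❓❓❓❓❓❓❓❓
❓❓⬜🟫🟫🟩⬜⬛❓❓❓❓
❓❓🟫🟩🟫⬜⬜🟫🟦❓❓❓
❓⬜⬜🟩🟫⬜🟩🟩🟩❓❓❓
🟫🟫🟫🟫🟩🟫🔴⬛⬛❓❓❓
⬜🟩🟫🟩🟩🟩🟫🟦🟩❓❓❓
🟩⬜🟩🟫⬜⬛⬜🟩🟩❓❓❓
⬛🟩🟩⬜🟦⬛🟩❓❓❓❓❓
🟦⬜🟩🟫🟫🟩⬛❓❓❓❓❓
❓❓❓❓❓❓❓❓❓❓❓❓

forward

⬛⬛⬛⬛⬛⬛⬛⬛⬛⬛⬛⬛
⬛⬛⬛⬛⬛⬛⬛⬛⬛⬛⬛⬛
❓❓❓❓❓❓❓❓❓❓❓❓
❓❓❓❓❓❓❓❓❓❓❓❓
❓❓⬜🟫🟫🟩⬜⬛🟩❓❓❓
❓❓🟫🟩🟫⬜⬜🟫🟦❓❓❓
❓⬜⬜🟩🟫⬜🔴🟩🟩❓❓❓
🟫🟫🟫🟫🟩🟫⬜⬛⬛❓❓❓
⬜🟩🟫🟩🟩🟩🟫🟦🟩❓❓❓
🟩⬜🟩🟫⬜⬛⬜🟩🟩❓❓❓
⬛🟩🟩⬜🟦⬛🟩❓❓❓❓❓
🟦⬜🟩🟫🟫🟩⬛❓❓❓❓❓

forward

⬛⬛⬛⬛⬛⬛⬛⬛⬛⬛⬛⬛
⬛⬛⬛⬛⬛⬛⬛⬛⬛⬛⬛⬛
⬛⬛⬛⬛⬛⬛⬛⬛⬛⬛⬛⬛
❓❓❓❓❓❓❓❓❓❓❓❓
❓❓❓❓🟩🟫🟩🟩🟩❓❓❓
❓❓⬜🟫🟫🟩⬜⬛🟩❓❓❓
❓❓🟫🟩🟫⬜🔴🟫🟦❓❓❓
❓⬜⬜🟩🟫⬜🟩🟩🟩❓❓❓
🟫🟫🟫🟫🟩🟫⬜⬛⬛❓❓❓
⬜🟩🟫🟩🟩🟩🟫🟦🟩❓❓❓
🟩⬜🟩🟫⬜⬛⬜🟩🟩❓❓❓
⬛🟩🟩⬜🟦⬛🟩❓❓❓❓❓

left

⬛⬛⬛⬛⬛⬛⬛⬛⬛⬛⬛⬛
⬛⬛⬛⬛⬛⬛⬛⬛⬛⬛⬛⬛
⬛⬛⬛⬛⬛⬛⬛⬛⬛⬛⬛⬛
❓❓❓❓❓❓❓❓❓❓❓❓
❓❓❓❓🟦🟩🟫🟩🟩🟩❓❓
❓❓❓⬜🟫🟫🟩⬜⬛🟩❓❓
❓❓❓🟫🟩🟫🔴⬜🟫🟦❓❓
❓❓⬜⬜🟩🟫⬜🟩🟩🟩❓❓
🟩🟫🟫🟫🟫🟩🟫⬜⬛⬛❓❓
🟩⬜🟩🟫🟩🟩🟩🟫🟦🟩❓❓
🟩🟩⬜🟩🟫⬜⬛⬜🟩🟩❓❓
🟦⬛🟩🟩⬜🟦⬛🟩❓❓❓❓

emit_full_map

❓❓❓❓🟦🟩🟫🟩🟩🟩
❓❓❓⬜🟫🟫🟩⬜⬛🟩
❓❓❓🟫🟩🟫🔴⬜🟫🟦
❓❓⬜⬜🟩🟫⬜🟩🟩🟩
🟩🟫🟫🟫🟫🟩🟫⬜⬛⬛
🟩⬜🟩🟫🟩🟩🟩🟫🟦🟩
🟩🟩⬜🟩🟫⬜⬛⬜🟩🟩
🟦⬛🟩🟩⬜🟦⬛🟩❓❓
🟩🟦⬜🟩🟫🟫🟩⬛❓❓

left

⬛⬛⬛⬛⬛⬛⬛⬛⬛⬛⬛⬛
⬛⬛⬛⬛⬛⬛⬛⬛⬛⬛⬛⬛
⬛⬛⬛⬛⬛⬛⬛⬛⬛⬛⬛⬛
❓❓❓❓❓❓❓❓❓❓❓❓
❓❓❓❓⬜🟦🟩🟫🟩🟩🟩❓
❓❓❓❓⬜🟫🟫🟩⬜⬛🟩❓
❓❓❓❓🟫🟩🔴⬜⬜🟫🟦❓
❓❓❓⬜⬜🟩🟫⬜🟩🟩🟩❓
❓🟩🟫🟫🟫🟫🟩🟫⬜⬛⬛❓
❓🟩⬜🟩🟫🟩🟩🟩🟫🟦🟩❓
❓🟩🟩⬜🟩🟫⬜⬛⬜🟩🟩❓
❓🟦⬛🟩🟩⬜🟦⬛🟩❓❓❓

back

⬛⬛⬛⬛⬛⬛⬛⬛⬛⬛⬛⬛
⬛⬛⬛⬛⬛⬛⬛⬛⬛⬛⬛⬛
❓❓❓❓❓❓❓❓❓❓❓❓
❓❓❓❓⬜🟦🟩🟫🟩🟩🟩❓
❓❓❓❓⬜🟫🟫🟩⬜⬛🟩❓
❓❓❓❓🟫🟩🟫⬜⬜🟫🟦❓
❓❓❓⬜⬜🟩🔴⬜🟩🟩🟩❓
❓🟩🟫🟫🟫🟫🟩🟫⬜⬛⬛❓
❓🟩⬜🟩🟫🟩🟩🟩🟫🟦🟩❓
❓🟩🟩⬜🟩🟫⬜⬛⬜🟩🟩❓
❓🟦⬛🟩🟩⬜🟦⬛🟩❓❓❓
❓🟩🟦⬜🟩🟫🟫🟩⬛❓❓❓

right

⬛⬛⬛⬛⬛⬛⬛⬛⬛⬛⬛⬛
⬛⬛⬛⬛⬛⬛⬛⬛⬛⬛⬛⬛
❓❓❓❓❓❓❓❓❓❓❓❓
❓❓❓⬜🟦🟩🟫🟩🟩🟩❓❓
❓❓❓⬜🟫🟫🟩⬜⬛🟩❓❓
❓❓❓🟫🟩🟫⬜⬜🟫🟦❓❓
❓❓⬜⬜🟩🟫🔴🟩🟩🟩❓❓
🟩🟫🟫🟫🟫🟩🟫⬜⬛⬛❓❓
🟩⬜🟩🟫🟩🟩🟩🟫🟦🟩❓❓
🟩🟩⬜🟩🟫⬜⬛⬜🟩🟩❓❓
🟦⬛🟩🟩⬜🟦⬛🟩❓❓❓❓
🟩🟦⬜🟩🟫🟫🟩⬛❓❓❓❓

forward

⬛⬛⬛⬛⬛⬛⬛⬛⬛⬛⬛⬛
⬛⬛⬛⬛⬛⬛⬛⬛⬛⬛⬛⬛
⬛⬛⬛⬛⬛⬛⬛⬛⬛⬛⬛⬛
❓❓❓❓❓❓❓❓❓❓❓❓
❓❓❓⬜🟦🟩🟫🟩🟩🟩❓❓
❓❓❓⬜🟫🟫🟩⬜⬛🟩❓❓
❓❓❓🟫🟩🟫🔴⬜🟫🟦❓❓
❓❓⬜⬜🟩🟫⬜🟩🟩🟩❓❓
🟩🟫🟫🟫🟫🟩🟫⬜⬛⬛❓❓
🟩⬜🟩🟫🟩🟩🟩🟫🟦🟩❓❓
🟩🟩⬜🟩🟫⬜⬛⬜🟩🟩❓❓
🟦⬛🟩🟩⬜🟦⬛🟩❓❓❓❓

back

⬛⬛⬛⬛⬛⬛⬛⬛⬛⬛⬛⬛
⬛⬛⬛⬛⬛⬛⬛⬛⬛⬛⬛⬛
❓❓❓❓❓❓❓❓❓❓❓❓
❓❓❓⬜🟦🟩🟫🟩🟩🟩❓❓
❓❓❓⬜🟫🟫🟩⬜⬛🟩❓❓
❓❓❓🟫🟩🟫⬜⬜🟫🟦❓❓
❓❓⬜⬜🟩🟫🔴🟩🟩🟩❓❓
🟩🟫🟫🟫🟫🟩🟫⬜⬛⬛❓❓
🟩⬜🟩🟫🟩🟩🟩🟫🟦🟩❓❓
🟩🟩⬜🟩🟫⬜⬛⬜🟩🟩❓❓
🟦⬛🟩🟩⬜🟦⬛🟩❓❓❓❓
🟩🟦⬜🟩🟫🟫🟩⬛❓❓❓❓

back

⬛⬛⬛⬛⬛⬛⬛⬛⬛⬛⬛⬛
❓❓❓❓❓❓❓❓❓❓❓❓
❓❓❓⬜🟦🟩🟫🟩🟩🟩❓❓
❓❓❓⬜🟫🟫🟩⬜⬛🟩❓❓
❓❓❓🟫🟩🟫⬜⬜🟫🟦❓❓
❓❓⬜⬜🟩🟫⬜🟩🟩🟩❓❓
🟩🟫🟫🟫🟫🟩🔴⬜⬛⬛❓❓
🟩⬜🟩🟫🟩🟩🟩🟫🟦🟩❓❓
🟩🟩⬜🟩🟫⬜⬛⬜🟩🟩❓❓
🟦⬛🟩🟩⬜🟦⬛🟩❓❓❓❓
🟩🟦⬜🟩🟫🟫🟩⬛❓❓❓❓
❓❓❓❓❓❓❓❓❓❓❓❓

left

⬛⬛⬛⬛⬛⬛⬛⬛⬛⬛⬛⬛
❓❓❓❓❓❓❓❓❓❓❓❓
❓❓❓❓⬜🟦🟩🟫🟩🟩🟩❓
❓❓❓❓⬜🟫🟫🟩⬜⬛🟩❓
❓❓❓❓🟫🟩🟫⬜⬜🟫🟦❓
❓❓❓⬜⬜🟩🟫⬜🟩🟩🟩❓
❓🟩🟫🟫🟫🟫🔴🟫⬜⬛⬛❓
❓🟩⬜🟩🟫🟩🟩🟩🟫🟦🟩❓
❓🟩🟩⬜🟩🟫⬜⬛⬜🟩🟩❓
❓🟦⬛🟩🟩⬜🟦⬛🟩❓❓❓
❓🟩🟦⬜🟩🟫🟫🟩⬛❓❓❓
❓❓❓❓❓❓❓❓❓❓❓❓

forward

⬛⬛⬛⬛⬛⬛⬛⬛⬛⬛⬛⬛
⬛⬛⬛⬛⬛⬛⬛⬛⬛⬛⬛⬛
❓❓❓❓❓❓❓❓❓❓❓❓
❓❓❓❓⬜🟦🟩🟫🟩🟩🟩❓
❓❓❓❓⬜🟫🟫🟩⬜⬛🟩❓
❓❓❓❓🟫🟩🟫⬜⬜🟫🟦❓
❓❓❓⬜⬜🟩🔴⬜🟩🟩🟩❓
❓🟩🟫🟫🟫🟫🟩🟫⬜⬛⬛❓
❓🟩⬜🟩🟫🟩🟩🟩🟫🟦🟩❓
❓🟩🟩⬜🟩🟫⬜⬛⬜🟩🟩❓
❓🟦⬛🟩🟩⬜🟦⬛🟩❓❓❓
❓🟩🟦⬜🟩🟫🟫🟩⬛❓❓❓

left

⬛⬛⬛⬛⬛⬛⬛⬛⬛⬛⬛⬛
⬛⬛⬛⬛⬛⬛⬛⬛⬛⬛⬛⬛
❓❓❓❓❓❓❓❓❓❓❓❓
❓❓❓❓❓⬜🟦🟩🟫🟩🟩🟩
❓❓❓❓⬜⬜🟫🟫🟩⬜⬛🟩
❓❓❓❓🟩🟫🟩🟫⬜⬜🟫🟦
❓❓❓❓⬜⬜🔴🟫⬜🟩🟩🟩
❓❓🟩🟫🟫🟫🟫🟩🟫⬜⬛⬛
❓❓🟩⬜🟩🟫🟩🟩🟩🟫🟦🟩
❓❓🟩🟩⬜🟩🟫⬜⬛⬜🟩🟩
❓❓🟦⬛🟩🟩⬜🟦⬛🟩❓❓
❓❓🟩🟦⬜🟩🟫🟫🟩⬛❓❓

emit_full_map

❓❓❓⬜🟦🟩🟫🟩🟩🟩
❓❓⬜⬜🟫🟫🟩⬜⬛🟩
❓❓🟩🟫🟩🟫⬜⬜🟫🟦
❓❓⬜⬜🔴🟫⬜🟩🟩🟩
🟩🟫🟫🟫🟫🟩🟫⬜⬛⬛
🟩⬜🟩🟫🟩🟩🟩🟫🟦🟩
🟩🟩⬜🟩🟫⬜⬛⬜🟩🟩
🟦⬛🟩🟩⬜🟦⬛🟩❓❓
🟩🟦⬜🟩🟫🟫🟩⬛❓❓
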